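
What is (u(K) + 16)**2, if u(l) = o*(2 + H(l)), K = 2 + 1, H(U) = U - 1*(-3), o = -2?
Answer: 0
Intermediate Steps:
H(U) = 3 + U (H(U) = U + 3 = 3 + U)
K = 3
u(l) = -10 - 2*l (u(l) = -2*(2 + (3 + l)) = -2*(5 + l) = -10 - 2*l)
(u(K) + 16)**2 = ((-10 - 2*3) + 16)**2 = ((-10 - 6) + 16)**2 = (-16 + 16)**2 = 0**2 = 0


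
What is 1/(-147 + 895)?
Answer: 1/748 ≈ 0.0013369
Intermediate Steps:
1/(-147 + 895) = 1/748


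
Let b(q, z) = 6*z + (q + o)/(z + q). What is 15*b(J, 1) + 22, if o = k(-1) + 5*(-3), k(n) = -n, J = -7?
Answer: 329/2 ≈ 164.50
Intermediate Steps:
o = -14 (o = -1*(-1) + 5*(-3) = 1 - 15 = -14)
b(q, z) = 6*z + (-14 + q)/(q + z) (b(q, z) = 6*z + (q - 14)/(z + q) = 6*z + (-14 + q)/(q + z))
15*b(J, 1) + 22 = 15*((-14 - 7 + 6*1² + 6*(-7)*1)/(-7 + 1)) + 22 = 15*((-14 - 7 + 6*1 - 42)/(-6)) + 22 = 15*(-(-14 - 7 + 6 - 42)/6) + 22 = 15*(-⅙*(-57)) + 22 = 15*(19/2) + 22 = 285/2 + 22 = 329/2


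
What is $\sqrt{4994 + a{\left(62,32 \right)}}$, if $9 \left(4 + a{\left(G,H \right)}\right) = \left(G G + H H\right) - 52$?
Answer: $\frac{23 \sqrt{94}}{3} \approx 74.331$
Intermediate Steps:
$a{\left(G,H \right)} = - \frac{88}{9} + \frac{G^{2}}{9} + \frac{H^{2}}{9}$ ($a{\left(G,H \right)} = -4 + \frac{\left(G G + H H\right) - 52}{9} = -4 + \frac{\left(G^{2} + H^{2}\right) - 52}{9} = -4 + \frac{-52 + G^{2} + H^{2}}{9} = -4 + \left(- \frac{52}{9} + \frac{G^{2}}{9} + \frac{H^{2}}{9}\right) = - \frac{88}{9} + \frac{G^{2}}{9} + \frac{H^{2}}{9}$)
$\sqrt{4994 + a{\left(62,32 \right)}} = \sqrt{4994 + \left(- \frac{88}{9} + \frac{62^{2}}{9} + \frac{32^{2}}{9}\right)} = \sqrt{4994 + \left(- \frac{88}{9} + \frac{1}{9} \cdot 3844 + \frac{1}{9} \cdot 1024\right)} = \sqrt{4994 + \left(- \frac{88}{9} + \frac{3844}{9} + \frac{1024}{9}\right)} = \sqrt{4994 + \frac{4780}{9}} = \sqrt{\frac{49726}{9}} = \frac{23 \sqrt{94}}{3}$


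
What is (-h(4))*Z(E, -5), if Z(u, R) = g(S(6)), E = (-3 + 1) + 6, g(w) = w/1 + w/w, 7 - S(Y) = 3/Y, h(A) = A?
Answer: -30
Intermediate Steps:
S(Y) = 7 - 3/Y
g(w) = 1 + w (g(w) = w*1 + 1 = w + 1 = 1 + w)
E = 4 (E = -2 + 6 = 4)
Z(u, R) = 15/2 (Z(u, R) = 1 + (7 - 3/6) = 1 + (7 - 3*⅙) = 1 + (7 - ½) = 1 + 13/2 = 15/2)
(-h(4))*Z(E, -5) = -1*4*(15/2) = -4*15/2 = -30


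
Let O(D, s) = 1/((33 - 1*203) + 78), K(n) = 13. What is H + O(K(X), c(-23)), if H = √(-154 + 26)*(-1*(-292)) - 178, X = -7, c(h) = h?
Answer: -16377/92 + 2336*I*√2 ≈ -178.01 + 3303.6*I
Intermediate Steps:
O(D, s) = -1/92 (O(D, s) = 1/((33 - 203) + 78) = 1/(-170 + 78) = 1/(-92) = -1/92)
H = -178 + 2336*I*√2 (H = √(-128)*292 - 178 = (8*I*√2)*292 - 178 = 2336*I*√2 - 178 = -178 + 2336*I*√2 ≈ -178.0 + 3303.6*I)
H + O(K(X), c(-23)) = (-178 + 2336*I*√2) - 1/92 = -16377/92 + 2336*I*√2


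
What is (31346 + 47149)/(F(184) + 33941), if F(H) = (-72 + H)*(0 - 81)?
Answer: 78495/24869 ≈ 3.1563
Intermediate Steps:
F(H) = 5832 - 81*H (F(H) = (-72 + H)*(-81) = 5832 - 81*H)
(31346 + 47149)/(F(184) + 33941) = (31346 + 47149)/((5832 - 81*184) + 33941) = 78495/((5832 - 14904) + 33941) = 78495/(-9072 + 33941) = 78495/24869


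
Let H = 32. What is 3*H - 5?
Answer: 91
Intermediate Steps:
3*H - 5 = 3*32 - 5 = 96 - 5 = 91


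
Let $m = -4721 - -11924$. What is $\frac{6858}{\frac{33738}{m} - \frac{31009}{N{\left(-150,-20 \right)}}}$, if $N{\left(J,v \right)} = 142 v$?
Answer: $\frac{46763604720}{106391249} \approx 439.54$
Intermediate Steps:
$m = 7203$ ($m = -4721 + 11924 = 7203$)
$\frac{6858}{\frac{33738}{m} - \frac{31009}{N{\left(-150,-20 \right)}}} = \frac{6858}{\frac{33738}{7203} - \frac{31009}{142 \left(-20\right)}} = \frac{6858}{33738 \cdot \frac{1}{7203} - \frac{31009}{-2840}} = \frac{6858}{\frac{11246}{2401} - - \frac{31009}{2840}} = \frac{6858}{\frac{11246}{2401} + \frac{31009}{2840}} = \frac{6858}{\frac{106391249}{6818840}} = 6858 \cdot \frac{6818840}{106391249} = \frac{46763604720}{106391249}$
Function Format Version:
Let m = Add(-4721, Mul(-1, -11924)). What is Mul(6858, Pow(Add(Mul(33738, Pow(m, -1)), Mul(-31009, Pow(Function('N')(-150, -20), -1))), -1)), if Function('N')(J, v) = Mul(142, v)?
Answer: Rational(46763604720, 106391249) ≈ 439.54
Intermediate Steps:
m = 7203 (m = Add(-4721, 11924) = 7203)
Mul(6858, Pow(Add(Mul(33738, Pow(m, -1)), Mul(-31009, Pow(Function('N')(-150, -20), -1))), -1)) = Mul(6858, Pow(Add(Mul(33738, Pow(7203, -1)), Mul(-31009, Pow(Mul(142, -20), -1))), -1)) = Mul(6858, Pow(Add(Mul(33738, Rational(1, 7203)), Mul(-31009, Pow(-2840, -1))), -1)) = Mul(6858, Pow(Add(Rational(11246, 2401), Mul(-31009, Rational(-1, 2840))), -1)) = Mul(6858, Pow(Add(Rational(11246, 2401), Rational(31009, 2840)), -1)) = Mul(6858, Pow(Rational(106391249, 6818840), -1)) = Mul(6858, Rational(6818840, 106391249)) = Rational(46763604720, 106391249)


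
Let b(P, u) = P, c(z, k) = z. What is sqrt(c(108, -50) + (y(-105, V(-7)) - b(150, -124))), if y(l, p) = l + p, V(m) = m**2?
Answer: 7*I*sqrt(2) ≈ 9.8995*I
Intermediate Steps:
sqrt(c(108, -50) + (y(-105, V(-7)) - b(150, -124))) = sqrt(108 + ((-105 + (-7)**2) - 1*150)) = sqrt(108 + ((-105 + 49) - 150)) = sqrt(108 + (-56 - 150)) = sqrt(108 - 206) = sqrt(-98) = 7*I*sqrt(2)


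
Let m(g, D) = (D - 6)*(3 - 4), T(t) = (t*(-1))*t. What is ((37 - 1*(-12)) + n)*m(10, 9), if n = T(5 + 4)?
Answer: 96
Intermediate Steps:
T(t) = -t**2 (T(t) = (-t)*t = -t**2)
m(g, D) = 6 - D (m(g, D) = (-6 + D)*(-1) = 6 - D)
n = -81 (n = -(5 + 4)**2 = -1*9**2 = -1*81 = -81)
((37 - 1*(-12)) + n)*m(10, 9) = ((37 - 1*(-12)) - 81)*(6 - 1*9) = ((37 + 12) - 81)*(6 - 9) = (49 - 81)*(-3) = -32*(-3) = 96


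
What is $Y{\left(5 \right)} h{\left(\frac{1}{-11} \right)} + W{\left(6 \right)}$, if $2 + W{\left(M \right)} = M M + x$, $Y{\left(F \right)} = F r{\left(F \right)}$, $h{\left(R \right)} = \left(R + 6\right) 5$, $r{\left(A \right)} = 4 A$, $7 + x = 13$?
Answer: $\frac{32940}{11} \approx 2994.5$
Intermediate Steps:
$x = 6$ ($x = -7 + 13 = 6$)
$h{\left(R \right)} = 30 + 5 R$ ($h{\left(R \right)} = \left(6 + R\right) 5 = 30 + 5 R$)
$Y{\left(F \right)} = 4 F^{2}$ ($Y{\left(F \right)} = F 4 F = 4 F^{2}$)
$W{\left(M \right)} = 4 + M^{2}$ ($W{\left(M \right)} = -2 + \left(M M + 6\right) = -2 + \left(M^{2} + 6\right) = -2 + \left(6 + M^{2}\right) = 4 + M^{2}$)
$Y{\left(5 \right)} h{\left(\frac{1}{-11} \right)} + W{\left(6 \right)} = 4 \cdot 5^{2} \left(30 + \frac{5}{-11}\right) + \left(4 + 6^{2}\right) = 4 \cdot 25 \left(30 + 5 \left(- \frac{1}{11}\right)\right) + \left(4 + 36\right) = 100 \left(30 - \frac{5}{11}\right) + 40 = 100 \cdot \frac{325}{11} + 40 = \frac{32500}{11} + 40 = \frac{32940}{11}$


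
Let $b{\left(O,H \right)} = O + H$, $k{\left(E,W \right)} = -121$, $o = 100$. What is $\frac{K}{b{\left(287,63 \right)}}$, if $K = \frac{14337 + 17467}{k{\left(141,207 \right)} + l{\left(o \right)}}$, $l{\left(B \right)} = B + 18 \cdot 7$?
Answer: $\frac{15902}{18375} \approx 0.86541$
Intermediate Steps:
$l{\left(B \right)} = 126 + B$ ($l{\left(B \right)} = B + 126 = 126 + B$)
$b{\left(O,H \right)} = H + O$
$K = \frac{31804}{105}$ ($K = \frac{14337 + 17467}{-121 + \left(126 + 100\right)} = \frac{31804}{-121 + 226} = \frac{31804}{105} \approx 302.9$)
$\frac{K}{b{\left(287,63 \right)}} = \frac{31804}{105 \left(63 + 287\right)} = \frac{31804}{105 \cdot 350} = \frac{31804}{105} \cdot \frac{1}{350} = \frac{15902}{18375}$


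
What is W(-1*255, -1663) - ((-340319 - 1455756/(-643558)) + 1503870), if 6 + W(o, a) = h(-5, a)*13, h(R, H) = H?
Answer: -381365475982/321779 ≈ -1.1852e+6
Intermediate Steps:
W(o, a) = -6 + 13*a (W(o, a) = -6 + a*13 = -6 + 13*a)
W(-1*255, -1663) - ((-340319 - 1455756/(-643558)) + 1503870) = (-6 + 13*(-1663)) - ((-340319 - 1455756/(-643558)) + 1503870) = (-6 - 21619) - ((-340319 - 1455756*(-1/643558)) + 1503870) = -21625 - ((-340319 + 727878/321779) + 1503870) = -21625 - (-109506779623/321779 + 1503870) = -21625 - 1*374407005107/321779 = -21625 - 374407005107/321779 = -381365475982/321779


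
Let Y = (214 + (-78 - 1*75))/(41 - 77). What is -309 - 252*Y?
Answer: 118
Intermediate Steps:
Y = -61/36 (Y = (214 + (-78 - 75))/(-36) = (214 - 153)*(-1/36) = 61*(-1/36) = -61/36 ≈ -1.6944)
-309 - 252*Y = -309 - 252*(-61/36) = -309 + 427 = 118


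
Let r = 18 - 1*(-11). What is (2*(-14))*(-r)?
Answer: 812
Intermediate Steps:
r = 29 (r = 18 + 11 = 29)
(2*(-14))*(-r) = (2*(-14))*(-1*29) = -28*(-29) = 812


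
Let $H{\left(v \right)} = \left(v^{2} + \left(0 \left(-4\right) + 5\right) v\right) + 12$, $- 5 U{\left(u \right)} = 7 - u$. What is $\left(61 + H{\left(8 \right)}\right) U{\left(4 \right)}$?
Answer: $- \frac{531}{5} \approx -106.2$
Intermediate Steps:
$U{\left(u \right)} = - \frac{7}{5} + \frac{u}{5}$ ($U{\left(u \right)} = - \frac{7 - u}{5} = - \frac{7}{5} + \frac{u}{5}$)
$H{\left(v \right)} = 12 + v^{2} + 5 v$ ($H{\left(v \right)} = \left(v^{2} + \left(0 + 5\right) v\right) + 12 = \left(v^{2} + 5 v\right) + 12 = 12 + v^{2} + 5 v$)
$\left(61 + H{\left(8 \right)}\right) U{\left(4 \right)} = \left(61 + \left(12 + 8^{2} + 5 \cdot 8\right)\right) \left(- \frac{7}{5} + \frac{1}{5} \cdot 4\right) = \left(61 + \left(12 + 64 + 40\right)\right) \left(- \frac{7}{5} + \frac{4}{5}\right) = \left(61 + 116\right) \left(- \frac{3}{5}\right) = 177 \left(- \frac{3}{5}\right) = - \frac{531}{5}$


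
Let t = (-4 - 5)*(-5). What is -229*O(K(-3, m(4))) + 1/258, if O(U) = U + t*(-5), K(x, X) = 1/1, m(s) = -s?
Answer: 13234369/258 ≈ 51296.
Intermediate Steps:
K(x, X) = 1
t = 45 (t = -9*(-5) = 45)
O(U) = -225 + U (O(U) = U + 45*(-5) = U - 225 = -225 + U)
-229*O(K(-3, m(4))) + 1/258 = -229*(-225 + 1) + 1/258 = -229*(-224) + 1/258 = 51296 + 1/258 = 13234369/258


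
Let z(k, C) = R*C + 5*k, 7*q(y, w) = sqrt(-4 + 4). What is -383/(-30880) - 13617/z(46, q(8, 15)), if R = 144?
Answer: -42040487/710240 ≈ -59.192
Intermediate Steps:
q(y, w) = 0 (q(y, w) = sqrt(-4 + 4)/7 = sqrt(0)/7 = (1/7)*0 = 0)
z(k, C) = 5*k + 144*C (z(k, C) = 144*C + 5*k = 5*k + 144*C)
-383/(-30880) - 13617/z(46, q(8, 15)) = -383/(-30880) - 13617/(5*46 + 144*0) = -383*(-1/30880) - 13617/(230 + 0) = 383/30880 - 13617/230 = -42040487/710240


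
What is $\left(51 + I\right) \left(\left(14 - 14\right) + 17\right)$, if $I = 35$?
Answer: $1462$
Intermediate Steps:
$\left(51 + I\right) \left(\left(14 - 14\right) + 17\right) = \left(51 + 35\right) \left(\left(14 - 14\right) + 17\right) = 86 \left(0 + 17\right) = 86 \cdot 17 = 1462$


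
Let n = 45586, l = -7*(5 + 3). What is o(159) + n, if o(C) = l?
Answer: 45530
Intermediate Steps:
l = -56 (l = -7*8 = -56)
o(C) = -56
o(159) + n = -56 + 45586 = 45530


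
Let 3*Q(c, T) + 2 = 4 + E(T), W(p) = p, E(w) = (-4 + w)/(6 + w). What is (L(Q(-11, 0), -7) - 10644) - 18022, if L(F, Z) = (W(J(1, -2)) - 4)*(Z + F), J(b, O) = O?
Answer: -85880/3 ≈ -28627.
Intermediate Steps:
E(w) = (-4 + w)/(6 + w)
Q(c, T) = 2/3 + (-4 + T)/(3*(6 + T)) (Q(c, T) = -2/3 + (4 + (-4 + T)/(6 + T))/3 = -2/3 + (4/3 + (-4 + T)/(3*(6 + T))) = 2/3 + (-4 + T)/(3*(6 + T)))
L(F, Z) = -6*F - 6*Z (L(F, Z) = (-2 - 4)*(Z + F) = -6*(F + Z) = -6*F - 6*Z)
(L(Q(-11, 0), -7) - 10644) - 18022 = ((-6*(8/3 + 0)/(6 + 0) - 6*(-7)) - 10644) - 18022 = ((-6*8/(6*3) + 42) - 10644) - 18022 = ((-8/3 + 42) - 10644) - 18022 = (118/3 - 10644) - 18022 = -31814/3 - 18022 = -85880/3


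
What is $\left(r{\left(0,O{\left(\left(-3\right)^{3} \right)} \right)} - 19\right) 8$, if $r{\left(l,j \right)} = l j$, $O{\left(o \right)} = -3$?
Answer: $-152$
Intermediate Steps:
$r{\left(l,j \right)} = j l$
$\left(r{\left(0,O{\left(\left(-3\right)^{3} \right)} \right)} - 19\right) 8 = \left(\left(-3\right) 0 - 19\right) 8 = \left(0 - 19\right) 8 = \left(-19\right) 8 = -152$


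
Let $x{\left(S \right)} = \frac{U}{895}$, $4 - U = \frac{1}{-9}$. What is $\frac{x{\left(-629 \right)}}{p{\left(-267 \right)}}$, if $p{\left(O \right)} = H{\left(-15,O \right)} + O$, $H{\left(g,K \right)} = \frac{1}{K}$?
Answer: $- \frac{3293}{191413650} \approx -1.7204 \cdot 10^{-5}$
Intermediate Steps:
$U = \frac{37}{9}$ ($U = 4 - \frac{1}{-9} = 4 - - \frac{1}{9} = 4 + \frac{1}{9} = \frac{37}{9} \approx 4.1111$)
$x{\left(S \right)} = \frac{37}{8055}$ ($x{\left(S \right)} = \frac{37}{9 \cdot 895} = \frac{37}{9} \cdot \frac{1}{895} = \frac{37}{8055}$)
$p{\left(O \right)} = O + \frac{1}{O}$ ($p{\left(O \right)} = \frac{1}{O} + O = O + \frac{1}{O}$)
$\frac{x{\left(-629 \right)}}{p{\left(-267 \right)}} = \frac{37}{8055 \left(-267 + \frac{1}{-267}\right)} = \frac{37}{8055 \left(-267 - \frac{1}{267}\right)} = \frac{37}{8055 \left(- \frac{71290}{267}\right)} = \frac{37}{8055} \left(- \frac{267}{71290}\right) = - \frac{3293}{191413650}$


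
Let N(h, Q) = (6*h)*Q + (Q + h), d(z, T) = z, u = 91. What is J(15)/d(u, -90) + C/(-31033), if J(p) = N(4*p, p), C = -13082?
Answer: 171096137/2824003 ≈ 60.586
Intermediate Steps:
N(h, Q) = Q + h + 6*Q*h (N(h, Q) = 6*Q*h + (Q + h) = Q + h + 6*Q*h)
J(p) = 5*p + 24*p² (J(p) = p + 4*p + 6*p*(4*p) = p + 4*p + 24*p² = 5*p + 24*p²)
J(15)/d(u, -90) + C/(-31033) = (15*(5 + 24*15))/91 - 13082/(-31033) = (15*(5 + 360))*(1/91) - 13082*(-1/31033) = (15*365)*(1/91) + 13082/31033 = 5475*(1/91) + 13082/31033 = 5475/91 + 13082/31033 = 171096137/2824003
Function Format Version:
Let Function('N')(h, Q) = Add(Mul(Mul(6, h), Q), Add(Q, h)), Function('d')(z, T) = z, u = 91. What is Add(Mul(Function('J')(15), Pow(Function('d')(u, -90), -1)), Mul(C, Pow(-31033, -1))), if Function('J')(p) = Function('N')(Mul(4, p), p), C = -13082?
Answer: Rational(171096137, 2824003) ≈ 60.586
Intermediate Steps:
Function('N')(h, Q) = Add(Q, h, Mul(6, Q, h)) (Function('N')(h, Q) = Add(Mul(6, Q, h), Add(Q, h)) = Add(Q, h, Mul(6, Q, h)))
Function('J')(p) = Add(Mul(5, p), Mul(24, Pow(p, 2))) (Function('J')(p) = Add(p, Mul(4, p), Mul(6, p, Mul(4, p))) = Add(p, Mul(4, p), Mul(24, Pow(p, 2))) = Add(Mul(5, p), Mul(24, Pow(p, 2))))
Add(Mul(Function('J')(15), Pow(Function('d')(u, -90), -1)), Mul(C, Pow(-31033, -1))) = Add(Mul(Mul(15, Add(5, Mul(24, 15))), Pow(91, -1)), Mul(-13082, Pow(-31033, -1))) = Add(Mul(Mul(15, Add(5, 360)), Rational(1, 91)), Mul(-13082, Rational(-1, 31033))) = Add(Mul(Mul(15, 365), Rational(1, 91)), Rational(13082, 31033)) = Add(Mul(5475, Rational(1, 91)), Rational(13082, 31033)) = Add(Rational(5475, 91), Rational(13082, 31033)) = Rational(171096137, 2824003)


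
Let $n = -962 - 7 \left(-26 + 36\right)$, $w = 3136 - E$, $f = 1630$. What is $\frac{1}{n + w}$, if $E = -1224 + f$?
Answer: $\frac{1}{1698} \approx 0.00058893$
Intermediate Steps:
$E = 406$ ($E = -1224 + 1630 = 406$)
$w = 2730$ ($w = 3136 - 406 = 2730$)
$n = -1032$ ($n = -962 - 70 = -1032$)
$\frac{1}{n + w} = \frac{1}{-1032 + 2730} = \frac{1}{1698}$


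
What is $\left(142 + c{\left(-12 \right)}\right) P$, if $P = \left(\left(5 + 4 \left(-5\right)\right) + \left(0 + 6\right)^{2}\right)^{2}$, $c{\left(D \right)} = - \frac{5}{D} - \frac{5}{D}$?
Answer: $\frac{125979}{2} \approx 62990.0$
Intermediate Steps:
$c{\left(D \right)} = - \frac{10}{D}$
$P = 441$ ($P = \left(\left(5 - 20\right) + 6^{2}\right)^{2} = \left(-15 + 36\right)^{2} = 21^{2} = 441$)
$\left(142 + c{\left(-12 \right)}\right) P = \left(142 - \frac{10}{-12}\right) 441 = \left(142 - - \frac{5}{6}\right) 441 = \left(142 + \frac{5}{6}\right) 441 = \frac{857}{6} \cdot 441 = \frac{125979}{2}$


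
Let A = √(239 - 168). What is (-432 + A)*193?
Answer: -83376 + 193*√71 ≈ -81750.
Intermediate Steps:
A = √71 ≈ 8.4261
(-432 + A)*193 = (-432 + √71)*193 = -83376 + 193*√71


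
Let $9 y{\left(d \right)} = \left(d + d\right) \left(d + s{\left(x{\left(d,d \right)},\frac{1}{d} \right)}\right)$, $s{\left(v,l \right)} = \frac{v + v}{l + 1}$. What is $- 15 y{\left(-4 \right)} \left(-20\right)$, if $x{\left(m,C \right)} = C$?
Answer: $\frac{35200}{9} \approx 3911.1$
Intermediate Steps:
$s{\left(v,l \right)} = \frac{2 v}{1 + l}$
$y{\left(d \right)} = \frac{2 d \left(d + \frac{2 d}{1 + \frac{1}{d}}\right)}{9}$ ($y{\left(d \right)} = \frac{\left(d + d\right) \left(d + \frac{2 d}{1 + \frac{1}{d}}\right)}{9} = \frac{2 d \left(d + \frac{2 d}{1 + \frac{1}{d}}\right)}{9}$)
$- 15 y{\left(-4 \right)} \left(-20\right) = - 15 \frac{2 \left(-4\right)^{2} \left(1 + 3 \left(-4\right)\right)}{9 \left(1 - 4\right)} \left(-20\right) = - 15 \cdot \frac{2}{9} \cdot 16 \frac{1}{-3} \left(1 - 12\right) \left(-20\right) = - 15 \cdot \frac{2}{9} \cdot 16 \left(- \frac{1}{3}\right) \left(-11\right) \left(-20\right) = \left(-15\right) \frac{352}{27} \left(-20\right) = \left(- \frac{1760}{9}\right) \left(-20\right) = \frac{35200}{9}$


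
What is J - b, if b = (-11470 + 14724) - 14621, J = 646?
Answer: 12013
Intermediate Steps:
b = -11367 (b = 3254 - 14621 = -11367)
J - b = 646 - 1*(-11367) = 646 + 11367 = 12013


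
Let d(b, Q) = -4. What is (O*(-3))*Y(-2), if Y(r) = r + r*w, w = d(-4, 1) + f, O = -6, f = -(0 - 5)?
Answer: -72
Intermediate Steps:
f = 5 (f = -1*(-5) = 5)
w = 1 (w = -4 + 5 = 1)
Y(r) = 2*r (Y(r) = r + r*1 = r + r = 2*r)
(O*(-3))*Y(-2) = (-6*(-3))*(2*(-2)) = 18*(-4) = -72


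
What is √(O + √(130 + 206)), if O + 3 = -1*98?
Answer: √(-101 + 4*√21) ≈ 9.0923*I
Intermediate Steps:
O = -101 (O = -3 - 1*98 = -3 - 98 = -101)
√(O + √(130 + 206)) = √(-101 + √(130 + 206)) = √(-101 + √336) = √(-101 + 4*√21)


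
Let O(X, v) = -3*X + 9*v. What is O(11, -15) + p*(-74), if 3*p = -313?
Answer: 22658/3 ≈ 7552.7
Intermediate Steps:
p = -313/3 (p = (⅓)*(-313) = -313/3 ≈ -104.33)
O(11, -15) + p*(-74) = (-3*11 + 9*(-15)) - 313/3*(-74) = (-33 - 135) + 23162/3 = -168 + 23162/3 = 22658/3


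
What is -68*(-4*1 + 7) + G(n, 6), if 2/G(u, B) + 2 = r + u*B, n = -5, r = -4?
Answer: -3673/18 ≈ -204.06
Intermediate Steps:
G(u, B) = 2/(-6 + B*u) (G(u, B) = 2/(-2 + (-4 + u*B)) = 2/(-2 + (-4 + B*u)) = 2/(-6 + B*u))
-68*(-4*1 + 7) + G(n, 6) = -68*(-4*1 + 7) + 2/(-6 + 6*(-5)) = -68*(-4 + 7) + 2/(-6 - 30) = -68*3 + 2/(-36) = -204 + 2*(-1/36) = -204 - 1/18 = -3673/18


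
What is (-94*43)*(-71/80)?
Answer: 143491/40 ≈ 3587.3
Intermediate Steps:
(-94*43)*(-71/80) = -(-286982)/80 = -4042*(-71/80) = 143491/40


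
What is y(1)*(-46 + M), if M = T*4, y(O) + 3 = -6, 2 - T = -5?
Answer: 162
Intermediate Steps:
T = 7 (T = 2 - 1*(-5) = 2 + 5 = 7)
y(O) = -9 (y(O) = -3 - 6 = -9)
M = 28 (M = 7*4 = 28)
y(1)*(-46 + M) = -9*(-46 + 28) = -9*(-18) = 162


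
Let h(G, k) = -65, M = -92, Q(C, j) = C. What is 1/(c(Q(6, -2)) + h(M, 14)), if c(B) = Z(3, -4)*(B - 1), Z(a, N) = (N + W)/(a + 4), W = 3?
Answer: -7/460 ≈ -0.015217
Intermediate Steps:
Z(a, N) = (3 + N)/(4 + a) (Z(a, N) = (N + 3)/(a + 4) = (3 + N)/(4 + a))
c(B) = ⅐ - B/7 (c(B) = ((3 - 4)/(4 + 3))*(B - 1) = (-1/7)*(-1 + B) = ((⅐)*(-1))*(-1 + B) = -(-1 + B)/7 = ⅐ - B/7)
1/(c(Q(6, -2)) + h(M, 14)) = 1/((⅐ - ⅐*6) - 65) = 1/((⅐ - 6/7) - 65) = 1/(-5/7 - 65) = 1/(-460/7) = -7/460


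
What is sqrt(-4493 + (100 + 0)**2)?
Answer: sqrt(5507) ≈ 74.209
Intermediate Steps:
sqrt(-4493 + (100 + 0)**2) = sqrt(-4493 + 100**2) = sqrt(-4493 + 10000) = sqrt(5507)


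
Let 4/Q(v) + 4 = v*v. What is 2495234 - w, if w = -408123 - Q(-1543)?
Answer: 6912442996669/2380845 ≈ 2.9034e+6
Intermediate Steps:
Q(v) = 4/(-4 + v**2) (Q(v) = 4/(-4 + v*v) = 4/(-4 + v**2))
w = -971677603939/2380845 (w = -408123 - 4/(-4 + (-1543)**2) = -408123 - 4/(-4 + 2380849) = -408123 - 4/2380845 = -971677603939/2380845 ≈ -4.0812e+5)
2495234 - w = 2495234 - 1*(-971677603939/2380845) = 2495234 + 971677603939/2380845 = 6912442996669/2380845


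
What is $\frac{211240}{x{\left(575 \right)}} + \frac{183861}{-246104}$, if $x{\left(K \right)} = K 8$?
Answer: $\frac{1278531209}{28301960} \approx 45.175$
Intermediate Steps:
$x{\left(K \right)} = 8 K$
$\frac{211240}{x{\left(575 \right)}} + \frac{183861}{-246104} = \frac{211240}{8 \cdot 575} + \frac{183861}{-246104} = \frac{211240}{4600} + 183861 \left(- \frac{1}{246104}\right) = 211240 \cdot \frac{1}{4600} - \frac{183861}{246104} = \frac{5281}{115} - \frac{183861}{246104} = \frac{1278531209}{28301960}$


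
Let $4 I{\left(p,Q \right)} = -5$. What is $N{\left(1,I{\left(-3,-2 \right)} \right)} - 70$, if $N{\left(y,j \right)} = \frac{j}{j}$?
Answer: $-69$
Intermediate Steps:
$I{\left(p,Q \right)} = - \frac{5}{4}$ ($I{\left(p,Q \right)} = \frac{1}{4} \left(-5\right) = - \frac{5}{4}$)
$N{\left(y,j \right)} = 1$
$N{\left(1,I{\left(-3,-2 \right)} \right)} - 70 = 1 - 70 = -69$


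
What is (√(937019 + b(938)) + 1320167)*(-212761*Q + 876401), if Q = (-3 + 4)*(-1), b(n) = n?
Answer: 1437875730054 + 1089162*√937957 ≈ 1.4389e+12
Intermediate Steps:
Q = -1 (Q = 1*(-1) = -1)
(√(937019 + b(938)) + 1320167)*(-212761*Q + 876401) = (√(937019 + 938) + 1320167)*(-212761*(-1) + 876401) = (√937957 + 1320167)*(212761 + 876401) = (1320167 + √937957)*1089162 = 1437875730054 + 1089162*√937957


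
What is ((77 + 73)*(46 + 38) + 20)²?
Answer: 159264400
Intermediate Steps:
((77 + 73)*(46 + 38) + 20)² = (150*84 + 20)² = (12600 + 20)² = 12620² = 159264400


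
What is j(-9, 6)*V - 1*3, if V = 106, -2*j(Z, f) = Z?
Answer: 474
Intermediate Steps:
j(Z, f) = -Z/2
j(-9, 6)*V - 1*3 = -½*(-9)*106 - 1*3 = (9/2)*106 - 3 = 477 - 3 = 474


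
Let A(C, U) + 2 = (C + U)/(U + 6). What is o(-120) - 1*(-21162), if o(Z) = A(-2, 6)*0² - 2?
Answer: 21160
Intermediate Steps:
A(C, U) = -2 + (C + U)/(6 + U) (A(C, U) = -2 + (C + U)/(U + 6) = -2 + (C + U)/(6 + U))
o(Z) = -2 (o(Z) = ((-12 - 2 - 1*6)/(6 + 6))*0² - 2 = ((-12 - 2 - 6)/12)*0 - 2 = ((1/12)*(-20))*0 - 2 = -5/3*0 - 2 = 0 - 2 = -2)
o(-120) - 1*(-21162) = -2 - 1*(-21162) = -2 + 21162 = 21160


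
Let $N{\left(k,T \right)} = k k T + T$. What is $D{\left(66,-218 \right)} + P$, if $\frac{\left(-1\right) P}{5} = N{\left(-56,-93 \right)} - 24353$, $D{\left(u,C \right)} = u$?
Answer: $1580536$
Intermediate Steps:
$N{\left(k,T \right)} = T + T k^{2}$ ($N{\left(k,T \right)} = k^{2} T + T = T k^{2} + T = T + T k^{2}$)
$P = 1580470$ ($P = - 5 \left(- 93 \left(1 + \left(-56\right)^{2}\right) - 24353\right) = - 5 \left(- 93 \left(1 + 3136\right) - 24353\right) = - 5 \left(\left(-93\right) 3137 - 24353\right) = - 5 \left(-291741 - 24353\right) = \left(-5\right) \left(-316094\right) = 1580470$)
$D{\left(66,-218 \right)} + P = 66 + 1580470 = 1580536$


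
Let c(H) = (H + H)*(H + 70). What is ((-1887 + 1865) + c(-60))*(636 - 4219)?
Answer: 4378426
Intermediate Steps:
c(H) = 2*H*(70 + H) (c(H) = (2*H)*(70 + H) = 2*H*(70 + H))
((-1887 + 1865) + c(-60))*(636 - 4219) = ((-1887 + 1865) + 2*(-60)*(70 - 60))*(636 - 4219) = (-22 + 2*(-60)*10)*(-3583) = (-22 - 1200)*(-3583) = -1222*(-3583) = 4378426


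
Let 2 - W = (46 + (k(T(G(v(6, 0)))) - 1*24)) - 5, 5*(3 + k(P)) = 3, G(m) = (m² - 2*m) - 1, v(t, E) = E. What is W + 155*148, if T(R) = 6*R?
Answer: 114637/5 ≈ 22927.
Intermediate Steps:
G(m) = -1 + m² - 2*m
k(P) = -12/5 (k(P) = -3 + (⅕)*3 = -3 + ⅗ = -12/5)
W = -63/5 (W = 2 - ((46 + (-12/5 - 1*24)) - 5) = 2 - ((46 + (-12/5 - 24)) - 5) = 2 - ((46 - 132/5) - 5) = 2 - (98/5 - 5) = 2 - 1*73/5 = 2 - 73/5 = -63/5 ≈ -12.600)
W + 155*148 = -63/5 + 155*148 = -63/5 + 22940 = 114637/5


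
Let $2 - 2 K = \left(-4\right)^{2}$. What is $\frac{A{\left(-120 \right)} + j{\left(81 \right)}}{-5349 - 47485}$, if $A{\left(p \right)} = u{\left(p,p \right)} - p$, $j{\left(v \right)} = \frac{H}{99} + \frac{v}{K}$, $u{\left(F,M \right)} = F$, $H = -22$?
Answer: $\frac{743}{3328542} \approx 0.00022322$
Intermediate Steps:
$K = -7$ ($K = 1 - \frac{\left(-4\right)^{2}}{2} = 1 - 8 = -7$)
$j{\left(v \right)} = - \frac{2}{9} - \frac{v}{7}$ ($j{\left(v \right)} = - \frac{22}{99} + \frac{v}{-7} = \left(-22\right) \frac{1}{99} + v \left(- \frac{1}{7}\right) = - \frac{2}{9} - \frac{v}{7}$)
$A{\left(p \right)} = 0$ ($A{\left(p \right)} = p - p = 0$)
$\frac{A{\left(-120 \right)} + j{\left(81 \right)}}{-5349 - 47485} = \frac{0 - \frac{743}{63}}{-5349 - 47485} = \frac{0 - \frac{743}{63}}{-52834} = \left(0 - \frac{743}{63}\right) \left(- \frac{1}{52834}\right) = \left(- \frac{743}{63}\right) \left(- \frac{1}{52834}\right) = \frac{743}{3328542}$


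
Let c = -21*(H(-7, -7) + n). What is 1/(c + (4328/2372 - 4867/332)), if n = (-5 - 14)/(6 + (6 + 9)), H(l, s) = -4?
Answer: 196876/17751321 ≈ 0.011091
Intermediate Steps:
n = -19/21 (n = -19/(6 + 15) = -19/21 ≈ -0.90476)
c = 103 (c = -21*(-4 - 19/21) = -21*(-103/21) = 103)
1/(c + (4328/2372 - 4867/332)) = 1/(103 + (4328/2372 - 4867/332)) = 1/(103 + (4328*(1/2372) - 4867*1/332)) = 1/(103 + (1082/593 - 4867/332)) = 1/(103 - 2526907/196876) = 1/(17751321/196876) = 196876/17751321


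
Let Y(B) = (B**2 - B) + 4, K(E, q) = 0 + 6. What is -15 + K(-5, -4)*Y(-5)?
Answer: 189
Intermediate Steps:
K(E, q) = 6
Y(B) = 4 + B**2 - B
-15 + K(-5, -4)*Y(-5) = -15 + 6*(4 + (-5)**2 - 1*(-5)) = -15 + 6*(4 + 25 + 5) = -15 + 6*34 = -15 + 204 = 189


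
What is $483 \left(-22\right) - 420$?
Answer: $-11046$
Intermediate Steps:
$483 \left(-22\right) - 420 = -10626 - 420 = -11046$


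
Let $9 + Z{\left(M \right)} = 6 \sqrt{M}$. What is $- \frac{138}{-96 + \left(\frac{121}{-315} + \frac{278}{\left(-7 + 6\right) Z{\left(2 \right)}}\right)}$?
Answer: $\frac{2486875230}{3543579119} - \frac{2537778600 \sqrt{2}}{3543579119} \approx -0.31101$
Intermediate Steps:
$Z{\left(M \right)} = -9 + 6 \sqrt{M}$
$- \frac{138}{-96 + \left(\frac{121}{-315} + \frac{278}{\left(-7 + 6\right) Z{\left(2 \right)}}\right)} = - \frac{138}{-96 + \left(\frac{121}{-315} + \frac{278}{\left(-7 + 6\right) \left(-9 + 6 \sqrt{2}\right)}\right)} = - \frac{138}{-96 + \left(121 \left(- \frac{1}{315}\right) + \frac{278}{\left(-1\right) \left(-9 + 6 \sqrt{2}\right)}\right)} = - \frac{138}{-96 - \left(\frac{121}{315} - \frac{278}{9 - 6 \sqrt{2}}\right)} = - \frac{138}{- \frac{30361}{315} + \frac{278}{9 - 6 \sqrt{2}}}$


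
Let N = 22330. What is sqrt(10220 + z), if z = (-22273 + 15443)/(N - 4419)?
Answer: sqrt(3278493740490)/17911 ≈ 101.09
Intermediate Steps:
z = -6830/17911 (z = (-22273 + 15443)/(22330 - 4419) = -6830/17911 ≈ -0.38133)
sqrt(10220 + z) = sqrt(10220 - 6830/17911) = sqrt(183043590/17911) = sqrt(3278493740490)/17911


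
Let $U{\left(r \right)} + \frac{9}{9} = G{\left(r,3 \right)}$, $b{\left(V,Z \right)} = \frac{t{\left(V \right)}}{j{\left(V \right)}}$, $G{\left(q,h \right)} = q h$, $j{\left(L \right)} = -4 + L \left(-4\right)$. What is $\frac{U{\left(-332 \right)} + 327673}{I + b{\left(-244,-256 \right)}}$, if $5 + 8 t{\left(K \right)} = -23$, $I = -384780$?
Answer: $- \frac{635058144}{748012327} \approx -0.84899$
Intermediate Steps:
$t{\left(K \right)} = - \frac{7}{2}$ ($t{\left(K \right)} = - \frac{5}{8} + \frac{1}{8} \left(-23\right) = - \frac{5}{8} - \frac{23}{8} = - \frac{7}{2}$)
$j{\left(L \right)} = -4 - 4 L$
$G{\left(q,h \right)} = h q$
$b{\left(V,Z \right)} = - \frac{7}{2 \left(-4 - 4 V\right)}$
$U{\left(r \right)} = -1 + 3 r$
$\frac{U{\left(-332 \right)} + 327673}{I + b{\left(-244,-256 \right)}} = \frac{\left(-1 + 3 \left(-332\right)\right) + 327673}{-384780 + \frac{7}{8 \left(1 - 244\right)}} = \frac{\left(-1 - 996\right) + 327673}{-384780 + \frac{7}{8 \left(-243\right)}} = \frac{-997 + 327673}{-384780 + \frac{7}{8} \left(- \frac{1}{243}\right)} = \frac{326676}{-384780 - \frac{7}{1944}} = \frac{326676}{- \frac{748012327}{1944}} = 326676 \left(- \frac{1944}{748012327}\right) = - \frac{635058144}{748012327}$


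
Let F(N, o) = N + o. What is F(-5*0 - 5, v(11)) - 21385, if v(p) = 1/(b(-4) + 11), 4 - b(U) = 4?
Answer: -235289/11 ≈ -21390.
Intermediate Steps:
b(U) = 0 (b(U) = 4 - 1*4 = 4 - 4 = 0)
v(p) = 1/11 (v(p) = 1/(0 + 11) = 1/11)
F(-5*0 - 5, v(11)) - 21385 = ((-5*0 - 5) + 1/11) - 21385 = ((0 - 5) + 1/11) - 21385 = (-5 + 1/11) - 21385 = -54/11 - 21385 = -235289/11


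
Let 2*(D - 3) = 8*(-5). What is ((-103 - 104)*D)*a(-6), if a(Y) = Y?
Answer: -21114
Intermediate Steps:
D = -17 (D = 3 + (8*(-5))/2 = 3 + (½)*(-40) = 3 - 20 = -17)
((-103 - 104)*D)*a(-6) = ((-103 - 104)*(-17))*(-6) = -207*(-17)*(-6) = 3519*(-6) = -21114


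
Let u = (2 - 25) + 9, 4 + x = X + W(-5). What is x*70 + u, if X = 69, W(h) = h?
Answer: 4186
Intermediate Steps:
x = 60 (x = -4 + (69 - 5) = -4 + 64 = 60)
u = -14 (u = -23 + 9 = -14)
x*70 + u = 60*70 - 14 = 4200 - 14 = 4186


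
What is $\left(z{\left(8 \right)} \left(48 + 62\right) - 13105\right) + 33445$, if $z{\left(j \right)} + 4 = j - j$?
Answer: $19900$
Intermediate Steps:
$z{\left(j \right)} = -4$ ($z{\left(j \right)} = -4 + \left(j - j\right) = -4 + 0 = -4$)
$\left(z{\left(8 \right)} \left(48 + 62\right) - 13105\right) + 33445 = \left(- 4 \left(48 + 62\right) - 13105\right) + 33445 = \left(\left(-4\right) 110 - 13105\right) + 33445 = \left(-440 - 13105\right) + 33445 = -13545 + 33445 = 19900$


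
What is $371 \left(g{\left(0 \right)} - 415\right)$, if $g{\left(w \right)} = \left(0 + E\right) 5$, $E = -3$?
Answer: $-159530$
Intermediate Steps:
$g{\left(w \right)} = -15$ ($g{\left(w \right)} = \left(0 - 3\right) 5 = \left(-3\right) 5 = -15$)
$371 \left(g{\left(0 \right)} - 415\right) = 371 \left(-15 - 415\right) = 371 \left(-430\right) = -159530$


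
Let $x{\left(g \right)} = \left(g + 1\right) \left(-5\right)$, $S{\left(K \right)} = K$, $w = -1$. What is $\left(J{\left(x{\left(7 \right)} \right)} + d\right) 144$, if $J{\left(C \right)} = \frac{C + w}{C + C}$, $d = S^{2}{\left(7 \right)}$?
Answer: $\frac{35649}{5} \approx 7129.8$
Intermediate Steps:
$x{\left(g \right)} = -5 - 5 g$ ($x{\left(g \right)} = \left(1 + g\right) \left(-5\right) = -5 - 5 g$)
$d = 49$ ($d = 7^{2} = 49$)
$J{\left(C \right)} = \frac{-1 + C}{2 C}$ ($J{\left(C \right)} = \frac{C - 1}{C + C} = \frac{-1 + C}{2 C}$)
$\left(J{\left(x{\left(7 \right)} \right)} + d\right) 144 = \left(\frac{-1 - 40}{2 \left(-5 - 35\right)} + 49\right) 144 = \left(\frac{-1 - 40}{2 \left(-40\right)} + 49\right) 144 = \left(\frac{1}{2} \left(- \frac{1}{40}\right) \left(-41\right) + 49\right) 144 = \left(\frac{41}{80} + 49\right) 144 = \frac{3961}{80} \cdot 144 = \frac{35649}{5}$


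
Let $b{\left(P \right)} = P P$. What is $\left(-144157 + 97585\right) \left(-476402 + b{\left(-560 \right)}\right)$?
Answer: $7582014744$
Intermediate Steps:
$b{\left(P \right)} = P^{2}$
$\left(-144157 + 97585\right) \left(-476402 + b{\left(-560 \right)}\right) = \left(-144157 + 97585\right) \left(-476402 + \left(-560\right)^{2}\right) = - 46572 \left(-476402 + 313600\right) = \left(-46572\right) \left(-162802\right) = 7582014744$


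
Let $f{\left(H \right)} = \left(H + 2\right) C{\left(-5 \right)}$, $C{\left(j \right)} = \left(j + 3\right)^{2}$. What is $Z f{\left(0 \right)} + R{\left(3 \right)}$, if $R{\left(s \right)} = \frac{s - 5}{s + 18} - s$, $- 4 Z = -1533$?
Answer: $\frac{64321}{21} \approx 3062.9$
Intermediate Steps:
$Z = \frac{1533}{4}$ ($Z = \left(- \frac{1}{4}\right) \left(-1533\right) = \frac{1533}{4} \approx 383.25$)
$C{\left(j \right)} = \left(3 + j\right)^{2}$
$f{\left(H \right)} = 8 + 4 H$ ($f{\left(H \right)} = \left(H + 2\right) \left(3 - 5\right)^{2} = \left(2 + H\right) \left(-2\right)^{2} = \left(2 + H\right) 4 = 8 + 4 H$)
$R{\left(s \right)} = - s + \frac{-5 + s}{18 + s}$ ($R{\left(s \right)} = \frac{-5 + s}{18 + s} - s = - s + \frac{-5 + s}{18 + s}$)
$Z f{\left(0 \right)} + R{\left(3 \right)} = \frac{1533 \left(8 + 4 \cdot 0\right)}{4} + \frac{-5 - 3^{2} - 51}{18 + 3} = \frac{1533 \left(8 + 0\right)}{4} + \frac{-5 - 9 - 51}{21} = \frac{1533}{4} \cdot 8 + \frac{-5 - 9 - 51}{21} = 3066 + \frac{1}{21} \left(-65\right) = 3066 - \frac{65}{21} = \frac{64321}{21}$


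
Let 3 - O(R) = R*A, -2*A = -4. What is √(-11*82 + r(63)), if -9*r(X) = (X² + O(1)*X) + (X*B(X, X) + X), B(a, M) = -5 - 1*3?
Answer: I*√1301 ≈ 36.069*I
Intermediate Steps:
A = 2 (A = -½*(-4) = 2)
O(R) = 3 - 2*R (O(R) = 3 - R*2 = 3 - 2*R)
B(a, M) = -8 (B(a, M) = -5 - 3 = -8)
r(X) = -X²/9 + 2*X/3 (r(X) = -((X² + (3 - 2*1)*X) + (X*(-8) + X))/9 = -((X² + (3 - 2)*X) + (-8*X + X))/9 = -((X² + 1*X) - 7*X)/9 = -((X² + X) - 7*X)/9 = -((X + X²) - 7*X)/9 = -(X² - 6*X)/9 = -X²/9 + 2*X/3)
√(-11*82 + r(63)) = √(-11*82 + (⅑)*63*(6 - 1*63)) = √(-902 + (⅑)*63*(6 - 63)) = √(-902 + (⅑)*63*(-57)) = √(-902 - 399) = √(-1301) = I*√1301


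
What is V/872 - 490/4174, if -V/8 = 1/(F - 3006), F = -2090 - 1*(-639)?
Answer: -119022098/1013891731 ≈ -0.11739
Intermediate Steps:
F = -1451 (F = -2090 + 639 = -1451)
V = 8/4457 (V = -8/(-1451 - 3006) = -8/(-4457) = -8*(-1/4457) = 8/4457 ≈ 0.0017949)
V/872 - 490/4174 = (8/4457)/872 - 490/4174 = (8/4457)*(1/872) - 490*1/4174 = 1/485813 - 245/2087 = -119022098/1013891731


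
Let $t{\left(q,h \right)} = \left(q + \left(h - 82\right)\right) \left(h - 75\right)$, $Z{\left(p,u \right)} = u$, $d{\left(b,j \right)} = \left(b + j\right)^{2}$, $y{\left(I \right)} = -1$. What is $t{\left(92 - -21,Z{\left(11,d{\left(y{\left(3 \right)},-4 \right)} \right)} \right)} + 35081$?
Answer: $32281$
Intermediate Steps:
$t{\left(q,h \right)} = \left(-75 + h\right) \left(-82 + h + q\right)$ ($t{\left(q,h \right)} = \left(q + \left(h - 82\right)\right) \left(-75 + h\right) = \left(q + \left(-82 + h\right)\right) \left(-75 + h\right) = \left(-82 + h + q\right) \left(-75 + h\right) = \left(-75 + h\right) \left(-82 + h + q\right)$)
$t{\left(92 - -21,Z{\left(11,d{\left(y{\left(3 \right)},-4 \right)} \right)} \right)} + 35081 = \left(6150 + \left(\left(-1 - 4\right)^{2}\right)^{2} - 157 \left(-1 - 4\right)^{2} - 75 \left(92 - -21\right) + \left(-1 - 4\right)^{2} \left(92 - -21\right)\right) + 35081 = \left(6150 + \left(\left(-5\right)^{2}\right)^{2} - 157 \left(-5\right)^{2} - 75 \left(92 + 21\right) + \left(-5\right)^{2} \left(92 + 21\right)\right) + 35081 = \left(6150 + 25^{2} - 3925 - 8475 + 25 \cdot 113\right) + 35081 = \left(6150 + 625 - 3925 - 8475 + 2825\right) + 35081 = -2800 + 35081 = 32281$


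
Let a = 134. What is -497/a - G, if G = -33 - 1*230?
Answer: 34745/134 ≈ 259.29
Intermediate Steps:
G = -263 (G = -33 - 230 = -263)
-497/a - G = -497/134 - 1*(-263) = -497*1/134 + 263 = -497/134 + 263 = 34745/134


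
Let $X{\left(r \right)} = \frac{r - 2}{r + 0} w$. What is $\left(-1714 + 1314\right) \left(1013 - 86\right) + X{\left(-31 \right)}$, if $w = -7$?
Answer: $- \frac{11495031}{31} \approx -3.7081 \cdot 10^{5}$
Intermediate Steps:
$X{\left(r \right)} = - \frac{7 \left(-2 + r\right)}{r}$ ($X{\left(r \right)} = \frac{r - 2}{r + 0} \left(-7\right) = \frac{-2 + r}{r} \left(-7\right) = - \frac{7 \left(-2 + r\right)}{r}$)
$\left(-1714 + 1314\right) \left(1013 - 86\right) + X{\left(-31 \right)} = \left(-1714 + 1314\right) \left(1013 - 86\right) - \left(7 - \frac{14}{-31}\right) = \left(-400\right) 927 + \left(-7 + 14 \left(- \frac{1}{31}\right)\right) = -370800 - \frac{231}{31} = - \frac{11495031}{31}$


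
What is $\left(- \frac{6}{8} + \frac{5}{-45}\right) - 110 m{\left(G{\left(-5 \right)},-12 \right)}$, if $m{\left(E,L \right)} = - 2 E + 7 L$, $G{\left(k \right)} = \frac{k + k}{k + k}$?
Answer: $\frac{340529}{36} \approx 9459.1$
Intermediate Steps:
$G{\left(k \right)} = 1$ ($G{\left(k \right)} = \frac{2 k}{2 k} = 2 k \frac{1}{2 k} = 1$)
$\left(- \frac{6}{8} + \frac{5}{-45}\right) - 110 m{\left(G{\left(-5 \right)},-12 \right)} = \left(- \frac{6}{8} + \frac{5}{-45}\right) - 110 \left(\left(-2\right) 1 + 7 \left(-12\right)\right) = \left(\left(-6\right) \frac{1}{8} + 5 \left(- \frac{1}{45}\right)\right) - 110 \left(-2 - 84\right) = \left(- \frac{3}{4} - \frac{1}{9}\right) - -9460 = - \frac{31}{36} + 9460 = \frac{340529}{36}$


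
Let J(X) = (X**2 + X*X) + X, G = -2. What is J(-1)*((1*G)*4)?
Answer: -8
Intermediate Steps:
J(X) = X + 2*X**2 (J(X) = (X**2 + X**2) + X = 2*X**2 + X = X + 2*X**2)
J(-1)*((1*G)*4) = (-(1 + 2*(-1)))*((1*(-2))*4) = (-(1 - 2))*(-2*4) = -1*(-1)*(-8) = 1*(-8) = -8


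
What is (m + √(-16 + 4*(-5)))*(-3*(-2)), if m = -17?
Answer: -102 + 36*I ≈ -102.0 + 36.0*I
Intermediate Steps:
(m + √(-16 + 4*(-5)))*(-3*(-2)) = (-17 + √(-16 + 4*(-5)))*(-3*(-2)) = (-17 + √(-16 - 20))*6 = (-17 + √(-36))*6 = (-17 + 6*I)*6 = -102 + 36*I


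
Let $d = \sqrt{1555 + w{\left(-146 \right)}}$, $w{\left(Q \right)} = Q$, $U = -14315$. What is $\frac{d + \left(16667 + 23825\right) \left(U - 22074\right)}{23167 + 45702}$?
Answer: $- \frac{1473463388}{68869} + \frac{\sqrt{1409}}{68869} \approx -21395.0$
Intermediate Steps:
$d = \sqrt{1409}$ ($d = \sqrt{1555 - 146} = \sqrt{1409} \approx 37.537$)
$\frac{d + \left(16667 + 23825\right) \left(U - 22074\right)}{23167 + 45702} = \frac{\sqrt{1409} + \left(16667 + 23825\right) \left(-14315 - 22074\right)}{23167 + 45702} = \frac{\sqrt{1409} + 40492 \left(-36389\right)}{68869} = \left(\sqrt{1409} - 1473463388\right) \frac{1}{68869} = \left(-1473463388 + \sqrt{1409}\right) \frac{1}{68869} = - \frac{1473463388}{68869} + \frac{\sqrt{1409}}{68869}$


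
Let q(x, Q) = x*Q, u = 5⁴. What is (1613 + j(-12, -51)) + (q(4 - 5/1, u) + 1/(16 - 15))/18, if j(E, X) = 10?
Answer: 4765/3 ≈ 1588.3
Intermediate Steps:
u = 625
q(x, Q) = Q*x
(1613 + j(-12, -51)) + (q(4 - 5/1, u) + 1/(16 - 15))/18 = (1613 + 10) + (625*(4 - 5/1) + 1/(16 - 15))/18 = 1623 + (625*(4 - 5) + 1/1)*(1/18) = 1623 + (625*(4 - 1*5) + 1)*(1/18) = 1623 + (625*(4 - 5) + 1)*(1/18) = 1623 + (625*(-1) + 1)*(1/18) = 1623 + (-625 + 1)*(1/18) = 1623 - 624*1/18 = 1623 - 104/3 = 4765/3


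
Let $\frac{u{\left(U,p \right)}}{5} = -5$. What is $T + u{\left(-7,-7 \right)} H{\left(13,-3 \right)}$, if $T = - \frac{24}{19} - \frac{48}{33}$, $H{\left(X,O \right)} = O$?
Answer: $\frac{15107}{209} \approx 72.282$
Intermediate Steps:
$u{\left(U,p \right)} = -25$ ($u{\left(U,p \right)} = 5 \left(-5\right) = -25$)
$T = - \frac{568}{209}$ ($T = \left(-24\right) \frac{1}{19} - \frac{16}{11} = - \frac{24}{19} - \frac{16}{11} = - \frac{568}{209} \approx -2.7177$)
$T + u{\left(-7,-7 \right)} H{\left(13,-3 \right)} = - \frac{568}{209} - -75 = - \frac{568}{209} + 75 = \frac{15107}{209}$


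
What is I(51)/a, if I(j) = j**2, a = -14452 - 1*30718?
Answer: -2601/45170 ≈ -0.057582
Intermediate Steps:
a = -45170 (a = -14452 - 30718 = -45170)
I(51)/a = 51**2/(-45170) = 2601*(-1/45170) = -2601/45170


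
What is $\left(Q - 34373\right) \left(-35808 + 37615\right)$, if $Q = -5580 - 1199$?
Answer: $-74361664$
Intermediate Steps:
$Q = -6779$ ($Q = -5580 - 1199 = -6779$)
$\left(Q - 34373\right) \left(-35808 + 37615\right) = \left(-6779 - 34373\right) \left(-35808 + 37615\right) = \left(-41152\right) 1807 = -74361664$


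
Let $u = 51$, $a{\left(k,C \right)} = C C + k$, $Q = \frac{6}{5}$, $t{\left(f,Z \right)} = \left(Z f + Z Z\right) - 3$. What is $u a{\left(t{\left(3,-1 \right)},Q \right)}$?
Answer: $- \frac{4539}{25} \approx -181.56$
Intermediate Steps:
$t{\left(f,Z \right)} = -3 + Z^{2} + Z f$ ($t{\left(f,Z \right)} = \left(Z f + Z^{2}\right) - 3 = \left(Z^{2} + Z f\right) - 3 = -3 + Z^{2} + Z f$)
$Q = \frac{6}{5}$ ($Q = 6 \cdot \frac{1}{5} = \frac{6}{5} \approx 1.2$)
$a{\left(k,C \right)} = k + C^{2}$ ($a{\left(k,C \right)} = C^{2} + k = k + C^{2}$)
$u a{\left(t{\left(3,-1 \right)},Q \right)} = 51 \left(\left(-3 + \left(-1\right)^{2} - 3\right) + \left(\frac{6}{5}\right)^{2}\right) = 51 \left(\left(-3 + 1 - 3\right) + \frac{36}{25}\right) = 51 \left(-5 + \frac{36}{25}\right) = 51 \left(- \frac{89}{25}\right) = - \frac{4539}{25}$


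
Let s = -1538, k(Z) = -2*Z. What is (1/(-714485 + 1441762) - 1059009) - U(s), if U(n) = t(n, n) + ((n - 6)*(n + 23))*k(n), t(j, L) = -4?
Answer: -5233714504255704/727277 ≈ -7.1963e+9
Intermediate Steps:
U(n) = -4 - 2*n*(-6 + n)*(23 + n) (U(n) = -4 + ((n - 6)*(n + 23))*(-2*n) = -4 + ((-6 + n)*(23 + n))*(-2*n) = -4 - 2*n*(-6 + n)*(23 + n))
(1/(-714485 + 1441762) - 1059009) - U(s) = (1/(-714485 + 1441762) - 1059009) - (-4 - 34*(-1538)² - 2*(-1538)³ + 276*(-1538)) = (1/727277 - 1059009) - (-4 - 34*2365444 - 2*(-3638052872) - 424488) = (1/727277 - 1059009) - (-4 - 80425096 + 7276105744 - 424488) = -770192888492/727277 - 1*7195256156 = -770192888492/727277 - 7195256156 = -5233714504255704/727277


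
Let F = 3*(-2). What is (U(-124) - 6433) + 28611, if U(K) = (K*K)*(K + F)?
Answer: -1976702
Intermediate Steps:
F = -6
U(K) = K**2*(-6 + K) (U(K) = (K*K)*(K - 6) = K**2*(-6 + K))
(U(-124) - 6433) + 28611 = ((-124)**2*(-6 - 124) - 6433) + 28611 = (15376*(-130) - 6433) + 28611 = (-1998880 - 6433) + 28611 = -2005313 + 28611 = -1976702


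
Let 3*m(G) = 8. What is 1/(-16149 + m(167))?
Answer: -3/48439 ≈ -6.1934e-5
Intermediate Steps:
m(G) = 8/3 (m(G) = (⅓)*8 = 8/3)
1/(-16149 + m(167)) = 1/(-16149 + 8/3) = 1/(-48439/3) = -3/48439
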